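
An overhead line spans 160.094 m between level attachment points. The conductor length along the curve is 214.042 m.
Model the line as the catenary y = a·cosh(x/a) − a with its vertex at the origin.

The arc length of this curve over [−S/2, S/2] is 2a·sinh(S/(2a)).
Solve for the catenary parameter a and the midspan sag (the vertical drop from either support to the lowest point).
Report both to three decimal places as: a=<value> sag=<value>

a=58.945 sag=63.235

seed: a₀ = √(S³/(24(L−S))) = √(160.094³/(24·53.948)) = 56.294931
iter 1: u=1.421922  f(a)=+5.724e+00  f'(a)=-2.333e+00  a ← 56.294931 − (+5.724e+00/-2.333e+00) = 58.748150
iter 2: u=1.362545  f(a)=+3.954e-01  f'(a)=-2.021e+00  a ← 58.748150 − (+3.954e-01/-2.021e+00) = 58.943805
iter 3: u=1.358022  f(a)=+2.197e-03  f'(a)=-1.999e+00  a ← 58.943805 − (+2.197e-03/-1.999e+00) = 58.944904
iter 4: u=1.357997  f(a)=+6.863e-08  f'(a)=-1.998e+00  a ← 58.944904 − (+6.863e-08/-1.998e+00) = 58.944904
iter 5: u=1.357997  f(a)=+0.000e+00  f'(a)=-1.998e+00  a ← 58.944904 − (+0.000e+00/-1.998e+00) = 58.944904
converged: |Δa| < 1e-12 after 5 iterations
sag = a·(cosh(S/(2a)) − 1) = 58.944904·(cosh(1.357997) − 1) = 63.235275
T_max/T_min = cosh(S/(2a)) = 2.072786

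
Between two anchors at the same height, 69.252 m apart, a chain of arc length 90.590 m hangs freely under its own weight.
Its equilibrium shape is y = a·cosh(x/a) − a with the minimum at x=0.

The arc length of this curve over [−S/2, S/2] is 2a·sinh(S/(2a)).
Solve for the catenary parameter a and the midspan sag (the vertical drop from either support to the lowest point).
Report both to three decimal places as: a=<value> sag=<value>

seed: a₀ = √(S³/(24(L−S))) = √(69.252³/(24·21.338)) = 25.466309
iter 1: u=1.359679  f(a)=+2.061e+00  f'(a)=-2.007e+00  a ← 25.466309 − (+2.061e+00/-2.007e+00) = 26.493584
iter 2: u=1.306958  f(a)=+1.313e-01  f'(a)=-1.759e+00  a ← 26.493584 − (+1.313e-01/-1.759e+00) = 26.568248
iter 3: u=1.303285  f(a)=+6.128e-04  f'(a)=-1.742e+00  a ← 26.568248 − (+6.128e-04/-1.742e+00) = 26.568600
iter 4: u=1.303268  f(a)=+1.348e-08  f'(a)=-1.742e+00  a ← 26.568600 − (+1.348e-08/-1.742e+00) = 26.568600
iter 5: u=1.303268  f(a)=+0.000e+00  f'(a)=-1.742e+00  a ← 26.568600 − (+0.000e+00/-1.742e+00) = 26.568600
converged: |Δa| < 1e-12 after 5 iterations
sag = a·(cosh(S/(2a)) − 1) = 26.568600·(cosh(1.303268) − 1) = 25.943566
T_max/T_min = cosh(S/(2a)) = 1.976475

a=26.569 sag=25.944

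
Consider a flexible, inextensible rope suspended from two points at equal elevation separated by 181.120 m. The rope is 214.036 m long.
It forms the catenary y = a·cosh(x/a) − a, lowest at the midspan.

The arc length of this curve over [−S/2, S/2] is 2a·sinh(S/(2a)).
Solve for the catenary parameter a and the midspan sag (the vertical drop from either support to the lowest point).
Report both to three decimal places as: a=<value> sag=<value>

a=88.996 sag=50.192

seed: a₀ = √(S³/(24(L−S))) = √(181.120³/(24·32.916)) = 86.724233
iter 1: u=1.044229  f(a)=+1.842e+00  f'(a)=-8.452e-01  a ← 86.724233 − (+1.842e+00/-8.452e-01) = 88.903600
iter 2: u=1.018631  f(a)=+7.172e-02  f'(a)=-7.805e-01  a ← 88.903600 − (+7.172e-02/-7.805e-01) = 88.995484
iter 3: u=1.017580  f(a)=+1.185e-04  f'(a)=-7.779e-01  a ← 88.995484 − (+1.185e-04/-7.779e-01) = 88.995637
iter 4: u=1.017578  f(a)=+3.245e-10  f'(a)=-7.779e-01  a ← 88.995637 − (+3.245e-10/-7.779e-01) = 88.995637
iter 5: u=1.017578  f(a)=+8.527e-14  f'(a)=-7.779e-01  a ← 88.995637 − (+8.527e-14/-7.779e-01) = 88.995637
converged: |Δa| < 1e-12 after 5 iterations
sag = a·(cosh(S/(2a)) − 1) = 88.995637·(cosh(1.017578) − 1) = 50.191560
T_max/T_min = cosh(S/(2a)) = 1.563978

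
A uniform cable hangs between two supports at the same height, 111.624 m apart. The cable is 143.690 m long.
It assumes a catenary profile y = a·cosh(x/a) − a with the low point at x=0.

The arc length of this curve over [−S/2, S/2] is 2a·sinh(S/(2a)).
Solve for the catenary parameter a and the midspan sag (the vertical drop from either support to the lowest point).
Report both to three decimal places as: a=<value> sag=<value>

a=44.234 sag=40.136

seed: a₀ = √(S³/(24(L−S))) = √(111.624³/(24·32.066)) = 42.511689
iter 1: u=1.312862  f(a)=+2.880e+00  f'(a)=-1.785e+00  a ← 42.511689 − (+2.880e+00/-1.785e+00) = 44.124817
iter 2: u=1.264866  f(a)=+1.720e-01  f'(a)=-1.578e+00  a ← 44.124817 − (+1.720e-01/-1.578e+00) = 44.233852
iter 3: u=1.261749  f(a)=+7.001e-04  f'(a)=-1.565e+00  a ← 44.233852 − (+7.001e-04/-1.565e+00) = 44.234299
iter 4: u=1.261736  f(a)=+1.170e-08  f'(a)=-1.565e+00  a ← 44.234299 − (+1.170e-08/-1.565e+00) = 44.234299
iter 5: u=1.261736  f(a)=+2.842e-14  f'(a)=-1.565e+00  a ← 44.234299 − (+2.842e-14/-1.565e+00) = 44.234299
converged: |Δa| < 1e-12 after 5 iterations
sag = a·(cosh(S/(2a)) − 1) = 44.234299·(cosh(1.261736) − 1) = 40.136177
T_max/T_min = cosh(S/(2a)) = 1.907354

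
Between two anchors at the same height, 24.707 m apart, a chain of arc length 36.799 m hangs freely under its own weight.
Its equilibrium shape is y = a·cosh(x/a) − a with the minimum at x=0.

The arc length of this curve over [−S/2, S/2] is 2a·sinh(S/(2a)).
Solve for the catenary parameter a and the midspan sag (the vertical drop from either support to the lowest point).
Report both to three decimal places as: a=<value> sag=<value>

a=7.688 sag=12.253

seed: a₀ = √(S³/(24(L−S))) = √(24.707³/(24·12.092)) = 7.209005
iter 1: u=1.713621  f(a)=+1.905e+00  f'(a)=-4.449e+00  a ← 7.209005 − (+1.905e+00/-4.449e+00) = 7.637140
iter 2: u=1.617556  f(a)=+1.829e-01  f'(a)=-3.632e+00  a ← 7.637140 − (+1.829e-01/-3.632e+00) = 7.687486
iter 3: u=1.606962  f(a)=+2.081e-03  f'(a)=-3.550e+00  a ← 7.687486 − (+2.081e-03/-3.550e+00) = 7.688073
iter 4: u=1.606840  f(a)=+2.762e-07  f'(a)=-3.549e+00  a ← 7.688073 − (+2.762e-07/-3.549e+00) = 7.688073
iter 5: u=1.606840  f(a)=+0.000e+00  f'(a)=-3.549e+00  a ← 7.688073 − (+0.000e+00/-3.549e+00) = 7.688073
converged: |Δa| < 1e-12 after 5 iterations
sag = a·(cosh(S/(2a)) − 1) = 7.688073·(cosh(1.606840) − 1) = 12.253042
T_max/T_min = cosh(S/(2a)) = 2.593773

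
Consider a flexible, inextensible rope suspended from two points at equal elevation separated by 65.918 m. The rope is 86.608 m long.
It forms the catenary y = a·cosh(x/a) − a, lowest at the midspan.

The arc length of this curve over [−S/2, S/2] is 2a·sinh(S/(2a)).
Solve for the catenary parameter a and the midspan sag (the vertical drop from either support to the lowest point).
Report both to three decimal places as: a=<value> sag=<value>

seed: a₀ = √(S³/(24(L−S))) = √(65.918³/(24·20.690)) = 24.017078
iter 1: u=1.372315  f(a)=+2.038e+00  f'(a)=-2.070e+00  a ← 24.017078 − (+2.038e+00/-2.070e+00) = 25.001565
iter 2: u=1.318277  f(a)=+1.320e-01  f'(a)=-1.810e+00  a ← 25.001565 − (+1.320e-01/-1.810e+00) = 25.074505
iter 3: u=1.314443  f(a)=+6.387e-04  f'(a)=-1.792e+00  a ← 25.074505 − (+6.387e-04/-1.792e+00) = 25.074861
iter 4: u=1.314424  f(a)=+1.511e-08  f'(a)=-1.792e+00  a ← 25.074861 − (+1.511e-08/-1.792e+00) = 25.074861
iter 5: u=1.314424  f(a)=-1.421e-14  f'(a)=-1.792e+00  a ← 25.074861 − (-1.421e-14/-1.792e+00) = 25.074861
converged: |Δa| < 1e-12 after 5 iterations
sag = a·(cosh(S/(2a)) − 1) = 25.074861·(cosh(1.314424) − 1) = 24.964974
T_max/T_min = cosh(S/(2a)) = 1.995618

a=25.075 sag=24.965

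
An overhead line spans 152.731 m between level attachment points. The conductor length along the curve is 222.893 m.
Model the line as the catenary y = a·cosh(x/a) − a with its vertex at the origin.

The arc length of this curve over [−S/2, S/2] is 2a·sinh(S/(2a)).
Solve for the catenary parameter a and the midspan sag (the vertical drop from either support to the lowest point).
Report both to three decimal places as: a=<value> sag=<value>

a=48.882 sag=72.813

seed: a₀ = √(S³/(24(L−S))) = √(152.731³/(24·70.162)) = 45.997496
iter 1: u=1.660210  f(a)=+1.033e+01  f'(a)=-3.979e+00  a ← 45.997496 − (+1.033e+01/-3.979e+00) = 48.593542
iter 2: u=1.571515  f(a)=+9.389e-01  f'(a)=-3.285e+00  a ← 48.593542 − (+9.389e-01/-3.285e+00) = 48.879333
iter 3: u=1.562327  f(a)=+9.473e-03  f'(a)=-3.219e+00  a ← 48.879333 − (+9.473e-03/-3.219e+00) = 48.882275
iter 4: u=1.562233  f(a)=+9.856e-07  f'(a)=-3.219e+00  a ← 48.882275 − (+9.856e-07/-3.219e+00) = 48.882275
iter 5: u=1.562233  f(a)=+2.842e-14  f'(a)=-3.219e+00  a ← 48.882275 − (+2.842e-14/-3.219e+00) = 48.882275
converged: |Δa| < 1e-12 after 5 iterations
sag = a·(cosh(S/(2a)) − 1) = 48.882275·(cosh(1.562233) − 1) = 72.813243
T_max/T_min = cosh(S/(2a)) = 2.489563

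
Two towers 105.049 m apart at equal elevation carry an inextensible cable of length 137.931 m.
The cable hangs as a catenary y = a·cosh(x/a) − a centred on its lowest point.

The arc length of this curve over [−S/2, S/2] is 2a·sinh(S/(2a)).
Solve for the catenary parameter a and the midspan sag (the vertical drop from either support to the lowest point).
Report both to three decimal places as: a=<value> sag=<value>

seed: a₀ = √(S³/(24(L−S))) = √(105.049³/(24·32.882)) = 38.326852
iter 1: u=1.370436  f(a)=+3.230e+00  f'(a)=-2.061e+00  a ← 38.326852 − (+3.230e+00/-2.061e+00) = 39.894187
iter 2: u=1.316595  f(a)=+2.087e-01  f'(a)=-1.802e+00  a ← 39.894187 − (+2.087e-01/-1.802e+00) = 40.009980
iter 3: u=1.312785  f(a)=+1.004e-03  f'(a)=-1.785e+00  a ← 40.009980 − (+1.004e-03/-1.785e+00) = 40.010543
iter 4: u=1.312766  f(a)=+2.351e-08  f'(a)=-1.785e+00  a ← 40.010543 − (+2.351e-08/-1.785e+00) = 40.010543
iter 5: u=1.312766  f(a)=+2.842e-14  f'(a)=-1.785e+00  a ← 40.010543 − (+2.842e-14/-1.785e+00) = 40.010543
converged: |Δa| < 1e-12 after 5 iterations
sag = a·(cosh(S/(2a)) − 1) = 40.010543·(cosh(1.312766) − 1) = 39.720779
T_max/T_min = cosh(S/(2a)) = 1.992758

a=40.011 sag=39.721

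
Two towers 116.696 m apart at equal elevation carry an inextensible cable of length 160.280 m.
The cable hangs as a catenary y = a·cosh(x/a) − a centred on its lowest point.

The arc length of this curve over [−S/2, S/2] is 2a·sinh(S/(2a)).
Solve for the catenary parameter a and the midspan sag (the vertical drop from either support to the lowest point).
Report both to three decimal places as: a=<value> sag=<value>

a=40.997 sag=49.021

seed: a₀ = √(S³/(24(L−S))) = √(116.696³/(24·43.584)) = 38.977573
iter 1: u=1.496963  f(a)=+5.152e+00  f'(a)=-2.779e+00  a ← 38.977573 − (+5.152e+00/-2.779e+00) = 40.831331
iter 2: u=1.429001  f(a)=+3.904e-01  f'(a)=-2.373e+00  a ← 40.831331 − (+3.904e-01/-2.373e+00) = 40.995849
iter 3: u=1.423266  f(a)=+2.647e-03  f'(a)=-2.341e+00  a ← 40.995849 − (+2.647e-03/-2.341e+00) = 40.996980
iter 4: u=1.423227  f(a)=+1.235e-07  f'(a)=-2.340e+00  a ← 40.996980 − (+1.235e-07/-2.340e+00) = 40.996980
iter 5: u=1.423227  f(a)=+0.000e+00  f'(a)=-2.340e+00  a ← 40.996980 − (+0.000e+00/-2.340e+00) = 40.996980
converged: |Δa| < 1e-12 after 5 iterations
sag = a·(cosh(S/(2a)) − 1) = 40.996980·(cosh(1.423227) − 1) = 49.020640
T_max/T_min = cosh(S/(2a)) = 2.195713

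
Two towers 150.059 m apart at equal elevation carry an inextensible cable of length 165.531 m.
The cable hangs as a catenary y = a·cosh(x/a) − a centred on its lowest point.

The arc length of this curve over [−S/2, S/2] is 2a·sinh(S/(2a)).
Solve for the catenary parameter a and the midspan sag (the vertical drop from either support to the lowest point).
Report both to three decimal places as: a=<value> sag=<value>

seed: a₀ = √(S³/(24(L−S))) = √(150.059³/(24·15.472)) = 95.392498
iter 1: u=0.786535  f(a)=+4.857e-01  f'(a)=-3.449e-01  a ← 95.392498 − (+4.857e-01/-3.449e-01) = 96.800687
iter 2: u=0.775093  f(a)=+1.096e-02  f'(a)=-3.295e-01  a ← 96.800687 − (+1.096e-02/-3.295e-01) = 96.833962
iter 3: u=0.774826  f(a)=+5.873e-06  f'(a)=-3.291e-01  a ← 96.833962 − (+5.873e-06/-3.291e-01) = 96.833980
iter 4: u=0.774826  f(a)=+1.677e-12  f'(a)=-3.291e-01  a ← 96.833980 − (+1.677e-12/-3.291e-01) = 96.833980
converged: |Δa| < 1e-12 after 4 iterations
sag = a·(cosh(S/(2a)) − 1) = 96.833980·(cosh(0.774826) − 1) = 30.551057
T_max/T_min = cosh(S/(2a)) = 1.315499

a=96.834 sag=30.551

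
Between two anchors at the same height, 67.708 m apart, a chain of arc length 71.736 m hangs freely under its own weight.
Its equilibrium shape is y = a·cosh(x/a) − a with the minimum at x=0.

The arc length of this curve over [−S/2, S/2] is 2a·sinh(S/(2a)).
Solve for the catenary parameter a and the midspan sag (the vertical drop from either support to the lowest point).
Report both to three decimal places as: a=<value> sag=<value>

a=57.163 sag=10.321

seed: a₀ = √(S³/(24(L−S))) = √(67.708³/(24·4.028)) = 56.664313
iter 1: u=0.597448  f(a)=+7.250e-02  f'(a)=-1.473e-01  a ← 56.664313 − (+7.250e-02/-1.473e-01) = 57.156489
iter 2: u=0.592304  f(a)=+9.555e-04  f'(a)=-1.435e-01  a ← 57.156489 − (+9.555e-04/-1.435e-01) = 57.163149
iter 3: u=0.592235  f(a)=+1.709e-07  f'(a)=-1.434e-01  a ← 57.163149 − (+1.709e-07/-1.434e-01) = 57.163150
iter 4: u=0.592235  f(a)=+0.000e+00  f'(a)=-1.434e-01  a ← 57.163150 − (+0.000e+00/-1.434e-01) = 57.163150
converged: |Δa| < 1e-12 after 4 iterations
sag = a·(cosh(S/(2a)) − 1) = 57.163150·(cosh(0.592235) − 1) = 10.321212
T_max/T_min = cosh(S/(2a)) = 1.180557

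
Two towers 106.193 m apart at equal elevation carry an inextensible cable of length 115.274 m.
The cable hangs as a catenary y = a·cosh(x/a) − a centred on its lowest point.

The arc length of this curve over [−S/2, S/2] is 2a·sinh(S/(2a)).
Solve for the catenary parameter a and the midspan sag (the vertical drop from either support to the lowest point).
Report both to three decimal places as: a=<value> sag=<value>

a=75.059 sag=19.577

seed: a₀ = √(S³/(24(L−S))) = √(106.193³/(24·9.081)) = 74.126138
iter 1: u=0.716299  f(a)=+2.358e-01  f'(a)=-2.578e-01  a ← 74.126138 − (+2.358e-01/-2.578e-01) = 75.040861
iter 2: u=0.707568  f(a)=+4.436e-03  f'(a)=-2.482e-01  a ← 75.040861 − (+4.436e-03/-2.482e-01) = 75.058735
iter 3: u=0.707399  f(a)=+1.637e-06  f'(a)=-2.480e-01  a ← 75.058735 − (+1.637e-06/-2.480e-01) = 75.058741
iter 4: u=0.707399  f(a)=+2.132e-13  f'(a)=-2.480e-01  a ← 75.058741 − (+2.132e-13/-2.480e-01) = 75.058741
converged: |Δa| < 1e-12 after 4 iterations
sag = a·(cosh(S/(2a)) − 1) = 75.058741·(cosh(0.707399) − 1) = 19.576550
T_max/T_min = cosh(S/(2a)) = 1.260816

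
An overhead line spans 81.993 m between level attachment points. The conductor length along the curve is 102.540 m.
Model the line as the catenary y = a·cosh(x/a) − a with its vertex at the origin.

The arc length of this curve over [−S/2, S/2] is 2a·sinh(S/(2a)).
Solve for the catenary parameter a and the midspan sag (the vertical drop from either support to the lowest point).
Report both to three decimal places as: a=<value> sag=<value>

a=34.624 sag=27.242

seed: a₀ = √(S³/(24(L−S))) = √(81.993³/(24·20.547)) = 33.433769
iter 1: u=1.226200  f(a)=+1.601e+00  f'(a)=-1.424e+00  a ← 33.433769 − (+1.601e+00/-1.424e+00) = 34.558078
iter 2: u=1.186307  f(a)=+8.431e-02  f'(a)=-1.278e+00  a ← 34.558078 − (+8.431e-02/-1.278e+00) = 34.624064
iter 3: u=1.184046  f(a)=+2.625e-04  f'(a)=-1.270e+00  a ← 34.624064 − (+2.625e-04/-1.270e+00) = 34.624271
iter 4: u=1.184039  f(a)=+2.563e-09  f'(a)=-1.270e+00  a ← 34.624271 − (+2.563e-09/-1.270e+00) = 34.624271
iter 5: u=1.184039  f(a)=+0.000e+00  f'(a)=-1.270e+00  a ← 34.624271 − (+0.000e+00/-1.270e+00) = 34.624271
converged: |Δa| < 1e-12 after 5 iterations
sag = a·(cosh(S/(2a)) − 1) = 34.624271·(cosh(1.184039) − 1) = 27.242142
T_max/T_min = cosh(S/(2a)) = 1.786793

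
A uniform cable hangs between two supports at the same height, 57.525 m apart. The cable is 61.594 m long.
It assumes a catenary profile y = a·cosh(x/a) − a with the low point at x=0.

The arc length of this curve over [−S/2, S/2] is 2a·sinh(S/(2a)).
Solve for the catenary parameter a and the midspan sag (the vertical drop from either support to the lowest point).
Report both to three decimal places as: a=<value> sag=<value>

a=44.611 sag=9.598

seed: a₀ = √(S³/(24(L−S))) = √(57.525³/(24·4.069)) = 44.150485
iter 1: u=0.651465  f(a)=+8.722e-02  f'(a)=-1.923e-01  a ← 44.150485 − (+8.722e-02/-1.923e-01) = 44.604143
iter 2: u=0.644839  f(a)=+1.363e-03  f'(a)=-1.863e-01  a ← 44.604143 − (+1.363e-03/-1.863e-01) = 44.611457
iter 3: u=0.644733  f(a)=+3.443e-07  f'(a)=-1.862e-01  a ← 44.611457 − (+3.443e-07/-1.862e-01) = 44.611459
iter 4: u=0.644733  f(a)=+2.842e-14  f'(a)=-1.862e-01  a ← 44.611459 − (+2.842e-14/-1.862e-01) = 44.611459
converged: |Δa| < 1e-12 after 4 iterations
sag = a·(cosh(S/(2a)) − 1) = 44.611459·(cosh(0.644733) − 1) = 9.597742
T_max/T_min = cosh(S/(2a)) = 1.215141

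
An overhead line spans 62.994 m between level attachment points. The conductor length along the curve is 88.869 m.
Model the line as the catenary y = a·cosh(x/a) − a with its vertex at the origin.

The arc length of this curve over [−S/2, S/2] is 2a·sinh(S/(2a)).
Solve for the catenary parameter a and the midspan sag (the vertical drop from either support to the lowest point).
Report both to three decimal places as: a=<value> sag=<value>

seed: a₀ = √(S³/(24(L−S))) = √(62.994³/(24·25.875)) = 20.063328
iter 1: u=1.569879  f(a)=+3.382e+00  f'(a)=-3.274e+00  a ← 20.063328 − (+3.382e+00/-3.274e+00) = 21.096481
iter 2: u=1.492998  f(a)=+2.788e-01  f'(a)=-2.754e+00  a ← 21.096481 − (+2.788e-01/-2.754e+00) = 21.197708
iter 3: u=1.485868  f(a)=+2.271e-03  f'(a)=-2.710e+00  a ← 21.197708 − (+2.271e-03/-2.710e+00) = 21.198546
iter 4: u=1.485809  f(a)=+1.533e-07  f'(a)=-2.709e+00  a ← 21.198546 − (+1.533e-07/-2.709e+00) = 21.198546
iter 5: u=1.485809  f(a)=-2.842e-14  f'(a)=-2.709e+00  a ← 21.198546 − (-2.842e-14/-2.709e+00) = 21.198546
converged: |Δa| < 1e-12 after 5 iterations
sag = a·(cosh(S/(2a)) − 1) = 21.198546·(cosh(1.485809) − 1) = 28.033589
T_max/T_min = cosh(S/(2a)) = 2.322430

a=21.199 sag=28.034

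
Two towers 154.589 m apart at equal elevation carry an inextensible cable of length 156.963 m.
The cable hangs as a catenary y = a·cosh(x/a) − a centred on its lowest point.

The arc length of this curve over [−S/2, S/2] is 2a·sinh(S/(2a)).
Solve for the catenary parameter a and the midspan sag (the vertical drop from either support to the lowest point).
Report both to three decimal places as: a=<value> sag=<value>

seed: a₀ = √(S³/(24(L−S))) = √(154.589³/(24·2.374)) = 254.637231
iter 1: u=0.303548  f(a)=+1.096e-02  f'(a)=-1.882e-02  a ← 254.637231 − (+1.096e-02/-1.882e-02) = 255.219699
iter 2: u=0.302855  f(a)=+3.772e-05  f'(a)=-1.869e-02  a ← 255.219699 − (+3.772e-05/-1.869e-02) = 255.221718
iter 3: u=0.302852  f(a)=+4.503e-10  f'(a)=-1.869e-02  a ← 255.221718 − (+4.503e-10/-1.869e-02) = 255.221718
iter 4: u=0.302852  f(a)=+0.000e+00  f'(a)=-1.869e-02  a ← 255.221718 − (+0.000e+00/-1.869e-02) = 255.221718
converged: |Δa| < 1e-12 after 4 iterations
sag = a·(cosh(S/(2a)) − 1) = 255.221718·(cosh(0.302852) − 1) = 11.794145
T_max/T_min = cosh(S/(2a)) = 1.046211

a=255.222 sag=11.794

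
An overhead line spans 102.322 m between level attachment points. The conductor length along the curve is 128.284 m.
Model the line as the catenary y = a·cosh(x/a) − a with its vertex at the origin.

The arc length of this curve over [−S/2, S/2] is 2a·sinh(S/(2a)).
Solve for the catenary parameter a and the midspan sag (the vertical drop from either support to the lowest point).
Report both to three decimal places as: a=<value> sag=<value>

seed: a₀ = √(S³/(24(L−S))) = √(102.322³/(24·25.962)) = 41.464730
iter 1: u=1.233844  f(a)=+2.049e+00  f'(a)=-1.454e+00  a ← 41.464730 − (+2.049e+00/-1.454e+00) = 42.874631
iter 2: u=1.193270  f(a)=+1.092e-01  f'(a)=-1.302e+00  a ← 42.874631 − (+1.092e-01/-1.302e+00) = 42.958447
iter 3: u=1.190942  f(a)=+3.483e-04  f'(a)=-1.294e+00  a ← 42.958447 − (+3.483e-04/-1.294e+00) = 42.958717
iter 4: u=1.190934  f(a)=+3.571e-09  f'(a)=-1.294e+00  a ← 42.958717 − (+3.571e-09/-1.294e+00) = 42.958717
iter 5: u=1.190934  f(a)=+2.842e-14  f'(a)=-1.294e+00  a ← 42.958717 − (+2.842e-14/-1.294e+00) = 42.958717
converged: |Δa| < 1e-12 after 5 iterations
sag = a·(cosh(S/(2a)) − 1) = 42.958717·(cosh(1.190934) − 1) = 34.240037
T_max/T_min = cosh(S/(2a)) = 1.797045

a=42.959 sag=34.240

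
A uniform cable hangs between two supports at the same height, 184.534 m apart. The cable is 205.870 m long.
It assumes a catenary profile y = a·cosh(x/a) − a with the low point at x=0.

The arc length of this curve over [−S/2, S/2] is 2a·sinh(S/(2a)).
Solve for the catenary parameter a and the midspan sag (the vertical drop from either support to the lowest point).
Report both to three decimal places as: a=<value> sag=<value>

seed: a₀ = √(S³/(24(L−S))) = √(184.534³/(24·21.336)) = 110.777733
iter 1: u=0.832902  f(a)=+7.524e-01  f'(a)=-4.126e-01  a ← 110.777733 − (+7.524e-01/-4.126e-01) = 112.601326
iter 2: u=0.819413  f(a)=+1.898e-02  f'(a)=-3.920e-01  a ← 112.601326 − (+1.898e-02/-3.920e-01) = 112.649746
iter 3: u=0.819061  f(a)=+1.277e-05  f'(a)=-3.915e-01  a ← 112.649746 − (+1.277e-05/-3.915e-01) = 112.649779
iter 4: u=0.819061  f(a)=+5.826e-12  f'(a)=-3.915e-01  a ← 112.649779 − (+5.826e-12/-3.915e-01) = 112.649779
converged: |Δa| < 1e-12 after 4 iterations
sag = a·(cosh(S/(2a)) − 1) = 112.649779·(cosh(0.819061) − 1) = 39.946377
T_max/T_min = cosh(S/(2a)) = 1.354607

a=112.650 sag=39.946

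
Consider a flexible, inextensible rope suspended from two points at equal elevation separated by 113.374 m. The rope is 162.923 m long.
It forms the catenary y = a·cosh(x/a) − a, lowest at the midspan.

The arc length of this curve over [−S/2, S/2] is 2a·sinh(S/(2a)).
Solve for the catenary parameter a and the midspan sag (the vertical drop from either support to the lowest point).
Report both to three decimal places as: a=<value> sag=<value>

seed: a₀ = √(S³/(24(L−S))) = √(113.374³/(24·49.549)) = 35.006375
iter 1: u=1.619334  f(a)=+6.917e+00  f'(a)=-3.646e+00  a ← 35.006375 − (+6.917e+00/-3.646e+00) = 36.903489
iter 2: u=1.536088  f(a)=+6.021e-01  f'(a)=-3.037e+00  a ← 36.903489 − (+6.021e-01/-3.037e+00) = 37.101767
iter 3: u=1.527879  f(a)=+5.523e-03  f'(a)=-2.981e+00  a ← 37.101767 − (+5.523e-03/-2.981e+00) = 37.103620
iter 4: u=1.527802  f(a)=+4.741e-07  f'(a)=-2.981e+00  a ← 37.103620 − (+4.741e-07/-2.981e+00) = 37.103620
iter 5: u=1.527802  f(a)=+0.000e+00  f'(a)=-2.981e+00  a ← 37.103620 − (+0.000e+00/-2.981e+00) = 37.103620
converged: |Δa| < 1e-12 after 5 iterations
sag = a·(cosh(S/(2a)) − 1) = 37.103620·(cosh(1.527802) − 1) = 52.409813
T_max/T_min = cosh(S/(2a)) = 2.412526

a=37.104 sag=52.410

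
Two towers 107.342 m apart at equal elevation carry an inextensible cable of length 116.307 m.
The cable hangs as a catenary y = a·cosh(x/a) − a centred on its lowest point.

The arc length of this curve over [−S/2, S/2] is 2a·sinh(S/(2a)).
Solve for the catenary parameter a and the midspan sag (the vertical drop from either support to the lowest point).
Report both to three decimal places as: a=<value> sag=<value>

seed: a₀ = √(S³/(24(L−S))) = √(107.342³/(24·8.965)) = 75.818250
iter 1: u=0.707890  f(a)=+2.273e-01  f'(a)=-2.486e-01  a ← 75.818250 − (+2.273e-01/-2.486e-01) = 76.732833
iter 2: u=0.699453  f(a)=+4.179e-03  f'(a)=-2.395e-01  a ← 76.732833 − (+4.179e-03/-2.395e-01) = 76.750281
iter 3: u=0.699294  f(a)=+1.471e-06  f'(a)=-2.393e-01  a ← 76.750281 − (+1.471e-06/-2.393e-01) = 76.750287
iter 4: u=0.699294  f(a)=+2.132e-13  f'(a)=-2.393e-01  a ← 76.750287 − (+2.132e-13/-2.393e-01) = 76.750287
converged: |Δa| < 1e-12 after 4 iterations
sag = a·(cosh(S/(2a)) − 1) = 76.750287·(cosh(0.699294) − 1) = 19.543202
T_max/T_min = cosh(S/(2a)) = 1.254634

a=76.750 sag=19.543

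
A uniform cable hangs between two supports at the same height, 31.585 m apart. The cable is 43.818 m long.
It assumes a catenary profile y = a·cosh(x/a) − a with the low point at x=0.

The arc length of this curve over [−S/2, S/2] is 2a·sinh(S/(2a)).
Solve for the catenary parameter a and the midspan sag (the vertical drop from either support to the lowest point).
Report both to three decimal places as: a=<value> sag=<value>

a=10.915 sag=13.562

seed: a₀ = √(S³/(24(L−S))) = √(31.585³/(24·12.233)) = 10.359749
iter 1: u=1.524410  f(a)=+1.503e+00  f'(a)=-2.958e+00  a ← 10.359749 − (+1.503e+00/-2.958e+00) = 10.867727
iter 2: u=1.453156  f(a)=+1.176e-01  f'(a)=-2.512e+00  a ← 10.867727 − (+1.176e-01/-2.512e+00) = 10.914546
iter 3: u=1.446922  f(a)=+8.553e-04  f'(a)=-2.475e+00  a ← 10.914546 − (+8.553e-04/-2.475e+00) = 10.914891
iter 4: u=1.446877  f(a)=+4.597e-08  f'(a)=-2.475e+00  a ← 10.914891 − (+4.597e-08/-2.475e+00) = 10.914891
iter 5: u=1.446877  f(a)=-7.105e-15  f'(a)=-2.475e+00  a ← 10.914891 − (-7.105e-15/-2.475e+00) = 10.914891
converged: |Δa| < 1e-12 after 5 iterations
sag = a·(cosh(S/(2a)) − 1) = 10.914891·(cosh(1.446877) − 1) = 13.562427
T_max/T_min = cosh(S/(2a)) = 2.242562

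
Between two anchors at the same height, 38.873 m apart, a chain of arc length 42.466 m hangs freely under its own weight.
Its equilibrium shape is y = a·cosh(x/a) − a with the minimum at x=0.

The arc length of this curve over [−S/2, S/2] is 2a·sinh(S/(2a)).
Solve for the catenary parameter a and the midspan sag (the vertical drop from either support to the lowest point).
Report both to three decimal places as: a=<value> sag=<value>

seed: a₀ = √(S³/(24(L−S))) = √(38.873³/(24·3.593)) = 26.099841
iter 1: u=0.744698  f(a)=+1.010e-01  f'(a)=-2.909e-01  a ← 26.099841 − (+1.010e-01/-2.909e-01) = 26.446883
iter 2: u=0.734926  f(a)=+2.049e-03  f'(a)=-2.792e-01  a ← 26.446883 − (+2.049e-03/-2.792e-01) = 26.454221
iter 3: u=0.734722  f(a)=+8.827e-07  f'(a)=-2.790e-01  a ← 26.454221 − (+8.827e-07/-2.790e-01) = 26.454224
iter 4: u=0.734722  f(a)=+1.705e-13  f'(a)=-2.790e-01  a ← 26.454224 − (+1.705e-13/-2.790e-01) = 26.454224
converged: |Δa| < 1e-12 after 4 iterations
sag = a·(cosh(S/(2a)) − 1) = 26.454224·(cosh(0.734722) − 1) = 7.467248
T_max/T_min = cosh(S/(2a)) = 1.282271

a=26.454 sag=7.467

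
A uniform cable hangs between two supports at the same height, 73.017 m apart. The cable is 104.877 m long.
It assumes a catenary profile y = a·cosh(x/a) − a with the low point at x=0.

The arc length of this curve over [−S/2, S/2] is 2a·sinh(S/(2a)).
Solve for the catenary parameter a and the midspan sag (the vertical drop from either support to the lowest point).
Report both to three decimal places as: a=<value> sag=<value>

a=23.913 sag=33.720

seed: a₀ = √(S³/(24(L−S))) = √(73.017³/(24·31.860)) = 22.563552
iter 1: u=1.618030  f(a)=+4.440e+00  f'(a)=-3.636e+00  a ← 22.563552 − (+4.440e+00/-3.636e+00) = 23.784736
iter 2: u=1.534955  f(a)=+3.859e-01  f'(a)=-3.029e+00  a ← 23.784736 − (+3.859e-01/-3.029e+00) = 23.912155
iter 3: u=1.526776  f(a)=+3.529e-03  f'(a)=-2.974e+00  a ← 23.912155 − (+3.529e-03/-2.974e+00) = 23.913342
iter 4: u=1.526700  f(a)=+3.011e-07  f'(a)=-2.973e+00  a ← 23.913342 − (+3.011e-07/-2.973e+00) = 23.913342
iter 5: u=1.526700  f(a)=-1.421e-14  f'(a)=-2.973e+00  a ← 23.913342 − (-1.421e-14/-2.973e+00) = 23.913342
converged: |Δa| < 1e-12 after 5 iterations
sag = a·(cosh(S/(2a)) − 1) = 23.913342·(cosh(1.526700) − 1) = 33.720365
T_max/T_min = cosh(S/(2a)) = 2.410107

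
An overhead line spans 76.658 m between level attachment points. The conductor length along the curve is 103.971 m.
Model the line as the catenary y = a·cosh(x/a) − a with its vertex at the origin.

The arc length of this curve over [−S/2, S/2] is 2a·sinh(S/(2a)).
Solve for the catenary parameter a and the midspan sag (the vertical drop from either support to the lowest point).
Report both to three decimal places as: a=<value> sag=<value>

seed: a₀ = √(S³/(24(L−S))) = √(76.658³/(24·27.313)) = 26.214761
iter 1: u=1.462115  f(a)=+3.073e+00  f'(a)=-2.565e+00  a ← 26.214761 − (+3.073e+00/-2.565e+00) = 27.412805
iter 2: u=1.398215  f(a)=+2.232e-01  f'(a)=-2.204e+00  a ← 27.412805 − (+2.232e-01/-2.204e+00) = 27.514049
iter 3: u=1.393070  f(a)=+1.382e-03  f'(a)=-2.177e+00  a ← 27.514049 − (+1.382e-03/-2.177e+00) = 27.514684
iter 4: u=1.393038  f(a)=+5.366e-08  f'(a)=-2.177e+00  a ← 27.514684 − (+5.366e-08/-2.177e+00) = 27.514684
iter 5: u=1.393038  f(a)=-1.421e-14  f'(a)=-2.177e+00  a ← 27.514684 − (-1.421e-14/-2.177e+00) = 27.514684
converged: |Δa| < 1e-12 after 5 iterations
sag = a·(cosh(S/(2a)) − 1) = 27.514684·(cosh(1.393038) − 1) = 31.303256
T_max/T_min = cosh(S/(2a)) = 2.137693

a=27.515 sag=31.303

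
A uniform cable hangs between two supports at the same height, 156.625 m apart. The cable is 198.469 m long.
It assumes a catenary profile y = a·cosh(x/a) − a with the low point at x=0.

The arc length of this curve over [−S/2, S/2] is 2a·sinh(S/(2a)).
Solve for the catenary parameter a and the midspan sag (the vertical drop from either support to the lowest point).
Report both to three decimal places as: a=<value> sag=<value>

seed: a₀ = √(S³/(24(L−S))) = √(156.625³/(24·41.844)) = 61.854231
iter 1: u=1.266082  f(a)=+3.485e+00  f'(a)=-1.583e+00  a ← 61.854231 − (+3.485e+00/-1.583e+00) = 64.055974
iter 2: u=1.222564  f(a)=+1.947e-01  f'(a)=-1.410e+00  a ← 64.055974 − (+1.947e-01/-1.410e+00) = 64.194032
iter 3: u=1.219934  f(a)=+6.875e-04  f'(a)=-1.400e+00  a ← 64.194032 − (+6.875e-04/-1.400e+00) = 64.194523
iter 4: u=1.219925  f(a)=+8.637e-09  f'(a)=-1.400e+00  a ← 64.194523 − (+8.637e-09/-1.400e+00) = 64.194523
iter 5: u=1.219925  f(a)=+0.000e+00  f'(a)=-1.400e+00  a ← 64.194523 − (+0.000e+00/-1.400e+00) = 64.194523
converged: |Δa| < 1e-12 after 5 iterations
sag = a·(cosh(S/(2a)) − 1) = 64.194523·(cosh(1.219925) − 1) = 53.993559
T_max/T_min = cosh(S/(2a)) = 1.841093

a=64.195 sag=53.994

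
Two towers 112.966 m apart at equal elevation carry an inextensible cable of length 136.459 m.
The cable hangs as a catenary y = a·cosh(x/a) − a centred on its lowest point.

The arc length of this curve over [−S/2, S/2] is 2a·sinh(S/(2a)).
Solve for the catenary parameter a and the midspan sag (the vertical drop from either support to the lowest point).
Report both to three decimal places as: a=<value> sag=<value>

a=52.072 sag=33.758

seed: a₀ = √(S³/(24(L−S))) = √(112.966³/(24·23.493)) = 50.564622
iter 1: u=1.117046  f(a)=+1.510e+00  f'(a)=-1.050e+00  a ← 50.564622 − (+1.510e+00/-1.050e+00) = 52.002109
iter 2: u=1.086167  f(a)=+6.679e-02  f'(a)=-9.594e-01  a ← 52.002109 − (+6.679e-02/-9.594e-01) = 52.071722
iter 3: u=1.084715  f(a)=+1.440e-04  f'(a)=-9.553e-01  a ← 52.071722 − (+1.440e-04/-9.553e-01) = 52.071873
iter 4: u=1.084712  f(a)=+6.731e-10  f'(a)=-9.553e-01  a ← 52.071873 − (+6.731e-10/-9.553e-01) = 52.071873
iter 5: u=1.084712  f(a)=+0.000e+00  f'(a)=-9.553e-01  a ← 52.071873 − (+0.000e+00/-9.553e-01) = 52.071873
converged: |Δa| < 1e-12 after 5 iterations
sag = a·(cosh(S/(2a)) − 1) = 52.071873·(cosh(1.084712) − 1) = 33.757869
T_max/T_min = cosh(S/(2a)) = 1.648294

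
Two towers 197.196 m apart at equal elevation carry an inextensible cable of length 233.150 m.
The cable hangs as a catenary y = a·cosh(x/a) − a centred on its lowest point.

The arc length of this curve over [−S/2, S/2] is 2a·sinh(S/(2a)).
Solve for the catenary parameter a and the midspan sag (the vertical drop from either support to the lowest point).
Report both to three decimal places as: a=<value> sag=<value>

a=96.746 sag=54.745

seed: a₀ = √(S³/(24(L−S))) = √(197.196³/(24·35.954)) = 94.268788
iter 1: u=1.045924  f(a)=+2.019e+00  f'(a)=-8.496e-01  a ← 94.268788 − (+2.019e+00/-8.496e-01) = 96.644829
iter 2: u=1.020210  f(a)=+7.884e-02  f'(a)=-7.844e-01  a ← 96.644829 − (+7.884e-02/-7.844e-01) = 96.745339
iter 3: u=1.019150  f(a)=+1.311e-04  f'(a)=-7.818e-01  a ← 96.745339 − (+1.311e-04/-7.818e-01) = 96.745507
iter 4: u=1.019148  f(a)=+3.638e-10  f'(a)=-7.818e-01  a ← 96.745507 − (+3.638e-10/-7.818e-01) = 96.745507
iter 5: u=1.019148  f(a)=-2.842e-14  f'(a)=-7.818e-01  a ← 96.745507 − (-2.842e-14/-7.818e-01) = 96.745507
converged: |Δa| < 1e-12 after 5 iterations
sag = a·(cosh(S/(2a)) − 1) = 96.745507·(cosh(1.019148) − 1) = 54.745165
T_max/T_min = cosh(S/(2a)) = 1.565868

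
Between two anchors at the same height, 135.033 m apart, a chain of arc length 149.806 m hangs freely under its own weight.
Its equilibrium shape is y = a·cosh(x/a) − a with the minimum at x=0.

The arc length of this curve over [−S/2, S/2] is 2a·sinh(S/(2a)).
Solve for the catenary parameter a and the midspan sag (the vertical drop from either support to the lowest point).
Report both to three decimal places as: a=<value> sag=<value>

seed: a₀ = √(S³/(24(L−S))) = √(135.033³/(24·14.773)) = 83.333554
iter 1: u=0.810196  f(a)=+4.925e-01  f'(a)=-3.784e-01  a ← 83.333554 − (+4.925e-01/-3.784e-01) = 84.635194
iter 2: u=0.797736  f(a)=+1.178e-02  f'(a)=-3.605e-01  a ← 84.635194 − (+1.178e-02/-3.605e-01) = 84.667863
iter 3: u=0.797428  f(a)=+7.099e-06  f'(a)=-3.600e-01  a ← 84.667863 − (+7.099e-06/-3.600e-01) = 84.667883
iter 4: u=0.797428  f(a)=+2.586e-12  f'(a)=-3.600e-01  a ← 84.667883 − (+2.586e-12/-3.600e-01) = 84.667883
converged: |Δa| < 1e-12 after 4 iterations
sag = a·(cosh(S/(2a)) − 1) = 84.667883·(cosh(0.797428) − 1) = 28.376842
T_max/T_min = cosh(S/(2a)) = 1.335155

a=84.668 sag=28.377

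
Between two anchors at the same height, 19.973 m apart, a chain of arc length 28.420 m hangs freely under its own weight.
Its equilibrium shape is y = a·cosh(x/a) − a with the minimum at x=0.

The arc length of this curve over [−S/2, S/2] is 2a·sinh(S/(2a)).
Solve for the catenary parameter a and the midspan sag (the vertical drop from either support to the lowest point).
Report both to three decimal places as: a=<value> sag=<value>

seed: a₀ = √(S³/(24(L−S))) = √(19.973³/(24·8.447)) = 6.269142
iter 1: u=1.592961  f(a)=+1.139e+00  f'(a)=-3.444e+00  a ← 6.269142 − (+1.139e+00/-3.444e+00) = 6.599848
iter 2: u=1.513141  f(a)=+9.632e-02  f'(a)=-2.884e+00  a ← 6.599848 − (+9.632e-02/-2.884e+00) = 6.633251
iter 3: u=1.505521  f(a)=+8.296e-04  f'(a)=-2.834e+00  a ← 6.633251 − (+8.296e-04/-2.834e+00) = 6.633543
iter 4: u=1.505455  f(a)=+6.273e-08  f'(a)=-2.834e+00  a ← 6.633543 − (+6.273e-08/-2.834e+00) = 6.633543
iter 5: u=1.505455  f(a)=+3.553e-15  f'(a)=-2.834e+00  a ← 6.633543 − (+3.553e-15/-2.834e+00) = 6.633543
converged: |Δa| < 1e-12 after 5 iterations
sag = a·(cosh(S/(2a)) − 1) = 6.633543·(cosh(1.505455) − 1) = 9.048548
T_max/T_min = cosh(S/(2a)) = 2.364060

a=6.634 sag=9.049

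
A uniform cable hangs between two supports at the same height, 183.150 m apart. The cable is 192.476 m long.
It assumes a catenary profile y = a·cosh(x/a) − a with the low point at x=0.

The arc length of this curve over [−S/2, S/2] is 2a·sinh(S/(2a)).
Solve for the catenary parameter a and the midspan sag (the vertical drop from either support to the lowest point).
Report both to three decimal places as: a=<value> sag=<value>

seed: a₀ = √(S³/(24(L−S))) = √(183.150³/(24·9.326)) = 165.675030
iter 1: u=0.552739  f(a)=+1.435e-01  f'(a)=-1.161e-01  a ← 165.675030 − (+1.435e-01/-1.161e-01) = 166.911509
iter 2: u=0.548644  f(a)=+1.622e-03  f'(a)=-1.134e-01  a ← 166.911509 − (+1.622e-03/-1.134e-01) = 166.925810
iter 3: u=0.548597  f(a)=+2.126e-07  f'(a)=-1.134e-01  a ← 166.925810 − (+2.126e-07/-1.134e-01) = 166.925812
iter 4: u=0.548597  f(a)=+0.000e+00  f'(a)=-1.134e-01  a ← 166.925812 − (+0.000e+00/-1.134e-01) = 166.925812
converged: |Δa| < 1e-12 after 4 iterations
sag = a·(cosh(S/(2a)) − 1) = 166.925812·(cosh(0.548597) − 1) = 25.755218
T_max/T_min = cosh(S/(2a)) = 1.154291

a=166.926 sag=25.755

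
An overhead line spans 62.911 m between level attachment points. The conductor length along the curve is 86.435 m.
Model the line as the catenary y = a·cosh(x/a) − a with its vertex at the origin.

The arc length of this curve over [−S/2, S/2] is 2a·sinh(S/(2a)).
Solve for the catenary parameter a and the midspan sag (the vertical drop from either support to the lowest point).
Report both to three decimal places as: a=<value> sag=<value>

seed: a₀ = √(S³/(24(L−S))) = √(62.911³/(24·23.524)) = 21.000454
iter 1: u=1.497849  f(a)=+2.784e+00  f'(a)=-2.785e+00  a ← 21.000454 − (+2.784e+00/-2.785e+00) = 22.000223
iter 2: u=1.429781  f(a)=+2.112e-01  f'(a)=-2.377e+00  a ← 22.000223 − (+2.112e-01/-2.377e+00) = 22.089060
iter 3: u=1.424031  f(a)=+1.435e-03  f'(a)=-2.345e+00  a ← 22.089060 − (+1.435e-03/-2.345e+00) = 22.089672
iter 4: u=1.423991  f(a)=+6.728e-08  f'(a)=-2.345e+00  a ← 22.089672 − (+6.728e-08/-2.345e+00) = 22.089672
iter 5: u=1.423991  f(a)=+0.000e+00  f'(a)=-2.345e+00  a ← 22.089672 − (+0.000e+00/-2.345e+00) = 22.089672
converged: |Δa| < 1e-12 after 5 iterations
sag = a·(cosh(S/(2a)) − 1) = 22.089672·(cosh(1.423991) − 1) = 26.445943
T_max/T_min = cosh(S/(2a)) = 2.197208

a=22.090 sag=26.446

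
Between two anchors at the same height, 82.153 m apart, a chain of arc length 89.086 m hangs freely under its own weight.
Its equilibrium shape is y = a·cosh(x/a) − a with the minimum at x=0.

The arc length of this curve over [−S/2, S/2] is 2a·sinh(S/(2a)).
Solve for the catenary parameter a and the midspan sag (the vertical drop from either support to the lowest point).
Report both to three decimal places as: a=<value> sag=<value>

seed: a₀ = √(S³/(24(L−S))) = √(82.153³/(24·6.933)) = 57.725662
iter 1: u=0.711581  f(a)=+1.777e-01  f'(a)=-2.526e-01  a ← 57.725662 − (+1.777e-01/-2.526e-01) = 58.429002
iter 2: u=0.703016  f(a)=+3.299e-03  f'(a)=-2.433e-01  a ← 58.429002 − (+3.299e-03/-2.433e-01) = 58.442562
iter 3: u=0.702852  f(a)=+1.185e-06  f'(a)=-2.431e-01  a ← 58.442562 − (+1.185e-06/-2.431e-01) = 58.442567
iter 4: u=0.702852  f(a)=+1.563e-13  f'(a)=-2.431e-01  a ← 58.442567 − (+1.563e-13/-2.431e-01) = 58.442567
converged: |Δa| < 1e-12 after 4 iterations
sag = a·(cosh(S/(2a)) − 1) = 58.442567·(cosh(0.702852) − 1) = 15.039489
T_max/T_min = cosh(S/(2a)) = 1.257338

a=58.443 sag=15.039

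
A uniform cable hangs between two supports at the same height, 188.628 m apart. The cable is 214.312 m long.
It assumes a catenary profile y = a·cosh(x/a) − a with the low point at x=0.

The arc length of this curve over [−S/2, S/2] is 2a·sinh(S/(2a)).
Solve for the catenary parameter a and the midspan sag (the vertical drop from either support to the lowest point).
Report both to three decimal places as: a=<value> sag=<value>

seed: a₀ = √(S³/(24(L−S))) = √(188.628³/(24·25.684)) = 104.345155
iter 1: u=0.903866  f(a)=+1.070e+00  f'(a)=-5.337e-01  a ← 104.345155 − (+1.070e+00/-5.337e-01) = 106.349651
iter 2: u=0.886829  f(a)=+3.160e-02  f'(a)=-5.026e-01  a ← 106.349651 − (+3.160e-02/-5.026e-01) = 106.412535
iter 3: u=0.886305  f(a)=+2.944e-05  f'(a)=-5.016e-01  a ← 106.412535 − (+2.944e-05/-5.016e-01) = 106.412594
iter 4: u=0.886305  f(a)=+2.561e-11  f'(a)=-5.016e-01  a ← 106.412594 − (+2.561e-11/-5.016e-01) = 106.412594
converged: |Δa| < 1e-12 after 4 iterations
sag = a·(cosh(S/(2a)) − 1) = 106.412594·(cosh(0.886305) − 1) = 44.604122
T_max/T_min = cosh(S/(2a)) = 1.419162

a=106.413 sag=44.604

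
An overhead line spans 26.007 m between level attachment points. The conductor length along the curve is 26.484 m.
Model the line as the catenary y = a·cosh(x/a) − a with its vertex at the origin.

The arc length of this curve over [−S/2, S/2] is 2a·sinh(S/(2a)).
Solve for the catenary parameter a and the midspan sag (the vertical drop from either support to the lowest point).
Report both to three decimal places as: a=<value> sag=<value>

seed: a₀ = √(S³/(24(L−S))) = √(26.007³/(24·0.477)) = 39.198602
iter 1: u=0.331734  f(a)=+2.632e-03  f'(a)=-2.461e-02  a ← 39.198602 − (+2.632e-03/-2.461e-02) = 39.305546
iter 2: u=0.330831  f(a)=+1.081e-05  f'(a)=-2.440e-02  a ← 39.305546 − (+1.081e-05/-2.440e-02) = 39.305989
iter 3: u=0.330827  f(a)=+1.840e-10  f'(a)=-2.440e-02  a ← 39.305989 − (+1.840e-10/-2.440e-02) = 39.305989
iter 4: u=0.330827  f(a)=+7.105e-15  f'(a)=-2.440e-02  a ← 39.305989 − (+7.105e-15/-2.440e-02) = 39.305989
converged: |Δa| < 1e-12 after 4 iterations
sag = a·(cosh(S/(2a)) − 1) = 39.305989·(cosh(0.330827) − 1) = 2.170647
T_max/T_min = cosh(S/(2a)) = 1.055224

a=39.306 sag=2.171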